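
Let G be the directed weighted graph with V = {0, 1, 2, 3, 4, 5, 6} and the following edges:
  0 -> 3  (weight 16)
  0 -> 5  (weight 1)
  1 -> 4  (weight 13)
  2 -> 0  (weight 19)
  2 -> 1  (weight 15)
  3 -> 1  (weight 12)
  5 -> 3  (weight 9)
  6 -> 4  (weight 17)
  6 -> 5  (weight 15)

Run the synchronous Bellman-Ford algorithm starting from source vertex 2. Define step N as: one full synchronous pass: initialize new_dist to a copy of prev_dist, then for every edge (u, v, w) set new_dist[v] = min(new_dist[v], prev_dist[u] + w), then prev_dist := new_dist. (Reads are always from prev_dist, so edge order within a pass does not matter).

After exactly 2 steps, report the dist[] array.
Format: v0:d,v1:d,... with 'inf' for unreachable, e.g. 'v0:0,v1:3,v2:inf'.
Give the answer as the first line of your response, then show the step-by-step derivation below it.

v0:19,v1:15,v2:0,v3:35,v4:28,v5:20,v6:inf

step 1: dist = v0:19,v1:15,v2:0,v3:inf,v4:inf,v5:inf,v6:inf
step 2: dist = v0:19,v1:15,v2:0,v3:35,v4:28,v5:20,v6:inf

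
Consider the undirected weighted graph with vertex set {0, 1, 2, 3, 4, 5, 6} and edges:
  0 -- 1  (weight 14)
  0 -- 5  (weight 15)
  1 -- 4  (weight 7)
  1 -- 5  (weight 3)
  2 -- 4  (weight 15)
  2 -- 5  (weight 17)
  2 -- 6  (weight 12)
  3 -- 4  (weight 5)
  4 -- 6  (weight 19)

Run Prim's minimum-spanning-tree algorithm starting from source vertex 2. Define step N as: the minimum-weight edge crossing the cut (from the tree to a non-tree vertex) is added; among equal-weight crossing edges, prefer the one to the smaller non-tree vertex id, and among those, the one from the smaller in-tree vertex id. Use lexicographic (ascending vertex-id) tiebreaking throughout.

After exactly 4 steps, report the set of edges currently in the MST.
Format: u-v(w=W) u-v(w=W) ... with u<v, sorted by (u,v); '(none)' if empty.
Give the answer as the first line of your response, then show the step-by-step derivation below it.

1-4(w=7) 2-4(w=15) 2-6(w=12) 3-4(w=5)

step 1: add edge 2-6 (w=12); MST = {2-6(w=12)}
step 2: add edge 2-4 (w=15); MST = {2-4(w=15) 2-6(w=12)}
step 3: add edge 3-4 (w=5); MST = {2-4(w=15) 2-6(w=12) 3-4(w=5)}
step 4: add edge 1-4 (w=7); MST = {1-4(w=7) 2-4(w=15) 2-6(w=12) 3-4(w=5)}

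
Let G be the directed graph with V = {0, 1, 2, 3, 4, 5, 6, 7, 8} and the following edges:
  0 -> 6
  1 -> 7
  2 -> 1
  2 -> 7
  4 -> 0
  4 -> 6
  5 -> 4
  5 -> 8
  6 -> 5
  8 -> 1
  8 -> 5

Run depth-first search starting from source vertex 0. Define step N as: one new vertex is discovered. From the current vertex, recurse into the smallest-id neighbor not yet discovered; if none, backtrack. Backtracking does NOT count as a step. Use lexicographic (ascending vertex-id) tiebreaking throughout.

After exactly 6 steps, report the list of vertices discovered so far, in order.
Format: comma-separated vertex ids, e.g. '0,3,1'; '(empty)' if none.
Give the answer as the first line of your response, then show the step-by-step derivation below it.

0,6,5,4,8,1

step 1: discover 0; path=0; order=0
step 2: discover 6; path=0>6; order=0,6
step 3: discover 5; path=0>6>5; order=0,6,5
step 4: discover 4; path=0>6>5>4; order=0,6,5,4
step 5: discover 8; path=0>6>5>8; order=0,6,5,4,8
step 6: discover 1; path=0>6>5>8>1; order=0,6,5,4,8,1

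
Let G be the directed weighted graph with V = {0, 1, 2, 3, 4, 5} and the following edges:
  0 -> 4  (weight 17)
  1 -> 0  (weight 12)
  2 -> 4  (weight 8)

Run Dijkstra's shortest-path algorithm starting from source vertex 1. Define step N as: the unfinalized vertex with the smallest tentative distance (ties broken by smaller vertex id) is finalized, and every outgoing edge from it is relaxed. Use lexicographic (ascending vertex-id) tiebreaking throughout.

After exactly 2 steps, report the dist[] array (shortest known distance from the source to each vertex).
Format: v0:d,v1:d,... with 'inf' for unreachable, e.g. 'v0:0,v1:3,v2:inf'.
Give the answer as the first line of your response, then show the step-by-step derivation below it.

v0:12,v1:0,v2:inf,v3:inf,v4:29,v5:inf

step 1: dist = v0:12,v1:0,v2:inf,v3:inf,v4:inf,v5:inf
step 2: dist = v0:12,v1:0,v2:inf,v3:inf,v4:29,v5:inf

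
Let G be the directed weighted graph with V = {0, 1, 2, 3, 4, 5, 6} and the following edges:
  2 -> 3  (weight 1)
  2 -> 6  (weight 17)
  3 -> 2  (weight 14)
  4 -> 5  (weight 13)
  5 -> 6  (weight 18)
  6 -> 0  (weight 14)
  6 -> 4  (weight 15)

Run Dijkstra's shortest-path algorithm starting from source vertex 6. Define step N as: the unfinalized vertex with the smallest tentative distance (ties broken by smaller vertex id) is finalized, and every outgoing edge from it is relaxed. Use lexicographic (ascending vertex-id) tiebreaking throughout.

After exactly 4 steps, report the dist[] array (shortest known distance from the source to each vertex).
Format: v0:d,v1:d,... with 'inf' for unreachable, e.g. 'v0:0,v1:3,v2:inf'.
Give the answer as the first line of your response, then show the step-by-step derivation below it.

v0:14,v1:inf,v2:inf,v3:inf,v4:15,v5:28,v6:0

step 1: dist = v0:14,v1:inf,v2:inf,v3:inf,v4:15,v5:inf,v6:0
step 2: dist = v0:14,v1:inf,v2:inf,v3:inf,v4:15,v5:inf,v6:0
step 3: dist = v0:14,v1:inf,v2:inf,v3:inf,v4:15,v5:28,v6:0
step 4: dist = v0:14,v1:inf,v2:inf,v3:inf,v4:15,v5:28,v6:0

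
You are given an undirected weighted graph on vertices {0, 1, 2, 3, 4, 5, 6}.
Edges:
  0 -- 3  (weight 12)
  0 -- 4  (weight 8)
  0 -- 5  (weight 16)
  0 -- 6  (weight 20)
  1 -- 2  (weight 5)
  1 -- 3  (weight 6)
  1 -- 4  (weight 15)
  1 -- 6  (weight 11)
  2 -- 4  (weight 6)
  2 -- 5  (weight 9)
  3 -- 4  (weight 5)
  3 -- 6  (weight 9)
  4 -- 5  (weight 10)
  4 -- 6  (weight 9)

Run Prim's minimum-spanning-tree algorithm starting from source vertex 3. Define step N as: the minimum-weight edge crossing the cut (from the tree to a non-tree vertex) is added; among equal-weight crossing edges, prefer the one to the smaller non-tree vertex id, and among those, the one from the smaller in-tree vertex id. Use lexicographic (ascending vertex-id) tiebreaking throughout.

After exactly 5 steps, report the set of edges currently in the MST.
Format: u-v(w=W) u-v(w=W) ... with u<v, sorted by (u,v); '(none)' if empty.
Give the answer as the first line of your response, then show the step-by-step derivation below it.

0-4(w=8) 1-2(w=5) 1-3(w=6) 2-5(w=9) 3-4(w=5)

step 1: add edge 3-4 (w=5); MST = {3-4(w=5)}
step 2: add edge 1-3 (w=6); MST = {1-3(w=6) 3-4(w=5)}
step 3: add edge 1-2 (w=5); MST = {1-2(w=5) 1-3(w=6) 3-4(w=5)}
step 4: add edge 0-4 (w=8); MST = {0-4(w=8) 1-2(w=5) 1-3(w=6) 3-4(w=5)}
step 5: add edge 2-5 (w=9); MST = {0-4(w=8) 1-2(w=5) 1-3(w=6) 2-5(w=9) 3-4(w=5)}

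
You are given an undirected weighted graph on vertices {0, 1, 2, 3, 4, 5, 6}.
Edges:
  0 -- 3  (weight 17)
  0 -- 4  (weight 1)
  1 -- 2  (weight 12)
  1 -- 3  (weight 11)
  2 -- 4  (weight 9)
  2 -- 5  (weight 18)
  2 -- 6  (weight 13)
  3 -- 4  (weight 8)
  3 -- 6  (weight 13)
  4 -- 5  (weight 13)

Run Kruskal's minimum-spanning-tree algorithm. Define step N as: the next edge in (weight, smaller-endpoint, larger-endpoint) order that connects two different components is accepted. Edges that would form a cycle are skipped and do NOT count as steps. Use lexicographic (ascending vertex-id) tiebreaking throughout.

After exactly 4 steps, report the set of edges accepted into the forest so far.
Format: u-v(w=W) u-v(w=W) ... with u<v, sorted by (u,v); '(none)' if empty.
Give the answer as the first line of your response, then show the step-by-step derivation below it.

0-4(w=1) 1-3(w=11) 2-4(w=9) 3-4(w=8)

step 1: add edge 0-4 (w=1); MST = {0-4(w=1)}
step 2: add edge 3-4 (w=8); MST = {0-4(w=1) 3-4(w=8)}
step 3: add edge 2-4 (w=9); MST = {0-4(w=1) 2-4(w=9) 3-4(w=8)}
step 4: add edge 1-3 (w=11); MST = {0-4(w=1) 1-3(w=11) 2-4(w=9) 3-4(w=8)}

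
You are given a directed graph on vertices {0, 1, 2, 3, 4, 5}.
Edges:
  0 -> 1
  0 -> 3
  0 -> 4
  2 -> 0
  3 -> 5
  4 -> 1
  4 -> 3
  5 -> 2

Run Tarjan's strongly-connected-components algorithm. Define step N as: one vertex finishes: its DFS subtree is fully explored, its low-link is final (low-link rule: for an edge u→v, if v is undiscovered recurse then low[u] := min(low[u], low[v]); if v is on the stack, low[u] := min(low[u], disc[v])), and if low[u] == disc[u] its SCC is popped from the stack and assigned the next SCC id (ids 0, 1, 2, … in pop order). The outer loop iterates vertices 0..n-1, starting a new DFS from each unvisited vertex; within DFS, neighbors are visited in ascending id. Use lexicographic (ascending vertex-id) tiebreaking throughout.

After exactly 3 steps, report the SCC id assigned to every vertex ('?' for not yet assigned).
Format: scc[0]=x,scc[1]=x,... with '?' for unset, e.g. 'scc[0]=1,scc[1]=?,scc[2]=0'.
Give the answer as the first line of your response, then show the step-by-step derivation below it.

scc[0]=?,scc[1]=0,scc[2]=?,scc[3]=?,scc[4]=?,scc[5]=?

step 1: low=(low[0]=0,low[1]=1,low[2]=?,low[3]=?,low[4]=?,low[5]=?); scc=(scc[0]=?,scc[1]=0,scc[2]=?,scc[3]=?,scc[4]=?,scc[5]=?)
step 2: low=(low[0]=0,low[1]=1,low[2]=0,low[3]=2,low[4]=?,low[5]=3); scc=(scc[0]=?,scc[1]=0,scc[2]=?,scc[3]=?,scc[4]=?,scc[5]=?)
step 3: low=(low[0]=0,low[1]=1,low[2]=0,low[3]=2,low[4]=?,low[5]=0); scc=(scc[0]=?,scc[1]=0,scc[2]=?,scc[3]=?,scc[4]=?,scc[5]=?)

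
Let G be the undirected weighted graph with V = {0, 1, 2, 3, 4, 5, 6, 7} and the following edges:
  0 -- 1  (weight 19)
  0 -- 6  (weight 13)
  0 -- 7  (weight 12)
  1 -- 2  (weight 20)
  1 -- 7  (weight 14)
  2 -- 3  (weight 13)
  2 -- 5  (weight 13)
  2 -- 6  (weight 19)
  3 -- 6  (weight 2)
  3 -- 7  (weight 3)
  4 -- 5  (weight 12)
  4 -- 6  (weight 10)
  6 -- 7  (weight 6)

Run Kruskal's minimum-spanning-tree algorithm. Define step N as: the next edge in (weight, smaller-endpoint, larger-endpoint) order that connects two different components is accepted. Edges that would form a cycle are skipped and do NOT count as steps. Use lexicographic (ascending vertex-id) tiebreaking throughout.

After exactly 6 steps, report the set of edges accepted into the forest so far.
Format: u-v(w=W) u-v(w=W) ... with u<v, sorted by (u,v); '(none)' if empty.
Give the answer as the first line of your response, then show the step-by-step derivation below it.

0-7(w=12) 2-3(w=13) 3-6(w=2) 3-7(w=3) 4-5(w=12) 4-6(w=10)

step 1: add edge 3-6 (w=2); MST = {3-6(w=2)}
step 2: add edge 3-7 (w=3); MST = {3-6(w=2) 3-7(w=3)}
step 3: add edge 4-6 (w=10); MST = {3-6(w=2) 3-7(w=3) 4-6(w=10)}
step 4: add edge 0-7 (w=12); MST = {0-7(w=12) 3-6(w=2) 3-7(w=3) 4-6(w=10)}
step 5: add edge 4-5 (w=12); MST = {0-7(w=12) 3-6(w=2) 3-7(w=3) 4-5(w=12) 4-6(w=10)}
step 6: add edge 2-3 (w=13); MST = {0-7(w=12) 2-3(w=13) 3-6(w=2) 3-7(w=3) 4-5(w=12) 4-6(w=10)}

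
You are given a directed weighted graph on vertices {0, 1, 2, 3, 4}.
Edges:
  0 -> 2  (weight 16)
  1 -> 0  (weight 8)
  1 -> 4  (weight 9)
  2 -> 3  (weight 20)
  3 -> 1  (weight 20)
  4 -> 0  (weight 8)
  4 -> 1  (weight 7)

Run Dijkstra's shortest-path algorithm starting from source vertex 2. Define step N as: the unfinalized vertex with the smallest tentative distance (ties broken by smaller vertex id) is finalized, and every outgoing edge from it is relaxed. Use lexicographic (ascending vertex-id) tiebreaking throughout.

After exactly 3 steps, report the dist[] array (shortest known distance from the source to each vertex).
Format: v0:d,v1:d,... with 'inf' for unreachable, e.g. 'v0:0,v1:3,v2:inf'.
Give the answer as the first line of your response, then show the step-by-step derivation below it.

v0:48,v1:40,v2:0,v3:20,v4:49

step 1: dist = v0:inf,v1:inf,v2:0,v3:20,v4:inf
step 2: dist = v0:inf,v1:40,v2:0,v3:20,v4:inf
step 3: dist = v0:48,v1:40,v2:0,v3:20,v4:49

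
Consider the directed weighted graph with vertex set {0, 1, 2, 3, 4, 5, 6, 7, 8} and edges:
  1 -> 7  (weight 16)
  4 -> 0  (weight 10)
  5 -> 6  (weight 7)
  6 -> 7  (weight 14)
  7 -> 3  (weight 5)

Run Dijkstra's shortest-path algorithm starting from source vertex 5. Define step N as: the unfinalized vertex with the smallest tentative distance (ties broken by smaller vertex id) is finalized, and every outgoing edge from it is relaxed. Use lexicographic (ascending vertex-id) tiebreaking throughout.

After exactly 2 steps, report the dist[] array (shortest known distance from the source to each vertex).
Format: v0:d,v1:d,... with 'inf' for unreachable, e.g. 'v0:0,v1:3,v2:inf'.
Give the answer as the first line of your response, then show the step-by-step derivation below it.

v0:inf,v1:inf,v2:inf,v3:inf,v4:inf,v5:0,v6:7,v7:21,v8:inf

step 1: dist = v0:inf,v1:inf,v2:inf,v3:inf,v4:inf,v5:0,v6:7,v7:inf,v8:inf
step 2: dist = v0:inf,v1:inf,v2:inf,v3:inf,v4:inf,v5:0,v6:7,v7:21,v8:inf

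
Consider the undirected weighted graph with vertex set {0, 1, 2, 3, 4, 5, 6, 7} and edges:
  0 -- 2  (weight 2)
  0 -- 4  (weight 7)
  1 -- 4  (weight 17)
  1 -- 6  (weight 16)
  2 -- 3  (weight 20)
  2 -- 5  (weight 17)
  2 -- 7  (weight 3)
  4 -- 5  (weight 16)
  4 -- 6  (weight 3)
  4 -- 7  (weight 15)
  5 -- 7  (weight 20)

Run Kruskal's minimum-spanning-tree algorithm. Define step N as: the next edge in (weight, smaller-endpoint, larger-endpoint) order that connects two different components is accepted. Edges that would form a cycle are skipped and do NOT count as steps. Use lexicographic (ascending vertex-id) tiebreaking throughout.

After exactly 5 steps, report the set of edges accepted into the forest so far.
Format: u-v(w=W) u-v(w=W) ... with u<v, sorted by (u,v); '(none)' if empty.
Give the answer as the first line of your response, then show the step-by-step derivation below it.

0-2(w=2) 0-4(w=7) 1-6(w=16) 2-7(w=3) 4-6(w=3)

step 1: add edge 0-2 (w=2); MST = {0-2(w=2)}
step 2: add edge 2-7 (w=3); MST = {0-2(w=2) 2-7(w=3)}
step 3: add edge 4-6 (w=3); MST = {0-2(w=2) 2-7(w=3) 4-6(w=3)}
step 4: add edge 0-4 (w=7); MST = {0-2(w=2) 0-4(w=7) 2-7(w=3) 4-6(w=3)}
step 5: add edge 1-6 (w=16); MST = {0-2(w=2) 0-4(w=7) 1-6(w=16) 2-7(w=3) 4-6(w=3)}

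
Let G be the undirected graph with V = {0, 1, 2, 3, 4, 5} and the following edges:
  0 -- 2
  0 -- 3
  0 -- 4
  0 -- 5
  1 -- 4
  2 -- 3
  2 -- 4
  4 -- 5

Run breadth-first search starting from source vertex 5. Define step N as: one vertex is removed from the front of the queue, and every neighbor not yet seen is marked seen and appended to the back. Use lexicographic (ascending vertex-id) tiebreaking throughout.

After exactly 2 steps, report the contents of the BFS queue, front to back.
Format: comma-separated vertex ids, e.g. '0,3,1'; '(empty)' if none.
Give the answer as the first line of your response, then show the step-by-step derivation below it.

4,2,3

step 1: dequeue 5; queue=[0,4]; order=5
step 2: dequeue 0; queue=[4,2,3]; order=5,0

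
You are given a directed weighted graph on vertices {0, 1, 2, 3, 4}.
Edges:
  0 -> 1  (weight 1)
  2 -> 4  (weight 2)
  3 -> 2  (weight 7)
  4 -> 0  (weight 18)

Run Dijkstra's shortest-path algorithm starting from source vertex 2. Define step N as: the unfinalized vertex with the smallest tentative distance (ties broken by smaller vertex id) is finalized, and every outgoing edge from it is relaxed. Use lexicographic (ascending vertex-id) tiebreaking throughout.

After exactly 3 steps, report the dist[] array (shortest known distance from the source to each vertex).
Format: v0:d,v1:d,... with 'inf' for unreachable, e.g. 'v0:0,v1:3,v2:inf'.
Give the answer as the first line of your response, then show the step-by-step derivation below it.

v0:20,v1:21,v2:0,v3:inf,v4:2

step 1: dist = v0:inf,v1:inf,v2:0,v3:inf,v4:2
step 2: dist = v0:20,v1:inf,v2:0,v3:inf,v4:2
step 3: dist = v0:20,v1:21,v2:0,v3:inf,v4:2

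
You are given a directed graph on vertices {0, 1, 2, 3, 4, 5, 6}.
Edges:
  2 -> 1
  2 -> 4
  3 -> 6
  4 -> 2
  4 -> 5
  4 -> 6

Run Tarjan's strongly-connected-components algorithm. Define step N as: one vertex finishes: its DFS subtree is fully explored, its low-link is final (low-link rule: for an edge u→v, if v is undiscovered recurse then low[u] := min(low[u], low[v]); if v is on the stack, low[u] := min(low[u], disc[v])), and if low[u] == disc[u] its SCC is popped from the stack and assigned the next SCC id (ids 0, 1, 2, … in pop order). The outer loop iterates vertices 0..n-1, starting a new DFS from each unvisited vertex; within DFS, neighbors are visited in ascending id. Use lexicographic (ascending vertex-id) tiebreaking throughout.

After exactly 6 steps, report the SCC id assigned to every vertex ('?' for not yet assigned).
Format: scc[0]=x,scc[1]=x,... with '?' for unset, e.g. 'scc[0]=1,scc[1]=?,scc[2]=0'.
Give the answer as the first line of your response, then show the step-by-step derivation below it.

scc[0]=0,scc[1]=1,scc[2]=4,scc[3]=?,scc[4]=4,scc[5]=2,scc[6]=3

step 1: low=(low[0]=0,low[1]=?,low[2]=?,low[3]=?,low[4]=?,low[5]=?,low[6]=?); scc=(scc[0]=0,scc[1]=?,scc[2]=?,scc[3]=?,scc[4]=?,scc[5]=?,scc[6]=?)
step 2: low=(low[0]=0,low[1]=1,low[2]=?,low[3]=?,low[4]=?,low[5]=?,low[6]=?); scc=(scc[0]=0,scc[1]=1,scc[2]=?,scc[3]=?,scc[4]=?,scc[5]=?,scc[6]=?)
step 3: low=(low[0]=0,low[1]=1,low[2]=2,low[3]=?,low[4]=2,low[5]=4,low[6]=?); scc=(scc[0]=0,scc[1]=1,scc[2]=?,scc[3]=?,scc[4]=?,scc[5]=2,scc[6]=?)
step 4: low=(low[0]=0,low[1]=1,low[2]=2,low[3]=?,low[4]=2,low[5]=4,low[6]=5); scc=(scc[0]=0,scc[1]=1,scc[2]=?,scc[3]=?,scc[4]=?,scc[5]=2,scc[6]=3)
step 5: low=(low[0]=0,low[1]=1,low[2]=2,low[3]=?,low[4]=2,low[5]=4,low[6]=5); scc=(scc[0]=0,scc[1]=1,scc[2]=?,scc[3]=?,scc[4]=?,scc[5]=2,scc[6]=3)
step 6: low=(low[0]=0,low[1]=1,low[2]=2,low[3]=?,low[4]=2,low[5]=4,low[6]=5); scc=(scc[0]=0,scc[1]=1,scc[2]=4,scc[3]=?,scc[4]=4,scc[5]=2,scc[6]=3)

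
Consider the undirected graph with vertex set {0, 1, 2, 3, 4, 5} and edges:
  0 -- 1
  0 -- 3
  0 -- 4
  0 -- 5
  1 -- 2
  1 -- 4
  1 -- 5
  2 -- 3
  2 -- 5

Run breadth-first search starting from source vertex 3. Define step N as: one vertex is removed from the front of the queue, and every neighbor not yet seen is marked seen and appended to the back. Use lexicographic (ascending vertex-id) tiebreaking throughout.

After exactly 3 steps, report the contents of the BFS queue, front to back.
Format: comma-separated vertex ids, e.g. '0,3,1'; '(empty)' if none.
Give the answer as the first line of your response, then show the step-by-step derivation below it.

1,4,5

step 1: dequeue 3; queue=[0,2]; order=3
step 2: dequeue 0; queue=[2,1,4,5]; order=3,0
step 3: dequeue 2; queue=[1,4,5]; order=3,0,2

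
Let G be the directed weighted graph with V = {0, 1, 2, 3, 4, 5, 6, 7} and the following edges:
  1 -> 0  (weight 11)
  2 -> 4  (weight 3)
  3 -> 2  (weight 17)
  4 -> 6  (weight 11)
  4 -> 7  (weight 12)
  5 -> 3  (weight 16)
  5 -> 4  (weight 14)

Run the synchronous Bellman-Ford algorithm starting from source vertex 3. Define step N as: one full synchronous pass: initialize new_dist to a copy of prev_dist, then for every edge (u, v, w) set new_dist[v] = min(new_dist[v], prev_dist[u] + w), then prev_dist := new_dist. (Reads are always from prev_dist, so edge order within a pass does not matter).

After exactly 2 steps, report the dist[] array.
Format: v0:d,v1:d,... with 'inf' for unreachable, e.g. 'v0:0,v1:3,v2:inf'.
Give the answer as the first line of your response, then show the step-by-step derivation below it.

v0:inf,v1:inf,v2:17,v3:0,v4:20,v5:inf,v6:inf,v7:inf

step 1: dist = v0:inf,v1:inf,v2:17,v3:0,v4:inf,v5:inf,v6:inf,v7:inf
step 2: dist = v0:inf,v1:inf,v2:17,v3:0,v4:20,v5:inf,v6:inf,v7:inf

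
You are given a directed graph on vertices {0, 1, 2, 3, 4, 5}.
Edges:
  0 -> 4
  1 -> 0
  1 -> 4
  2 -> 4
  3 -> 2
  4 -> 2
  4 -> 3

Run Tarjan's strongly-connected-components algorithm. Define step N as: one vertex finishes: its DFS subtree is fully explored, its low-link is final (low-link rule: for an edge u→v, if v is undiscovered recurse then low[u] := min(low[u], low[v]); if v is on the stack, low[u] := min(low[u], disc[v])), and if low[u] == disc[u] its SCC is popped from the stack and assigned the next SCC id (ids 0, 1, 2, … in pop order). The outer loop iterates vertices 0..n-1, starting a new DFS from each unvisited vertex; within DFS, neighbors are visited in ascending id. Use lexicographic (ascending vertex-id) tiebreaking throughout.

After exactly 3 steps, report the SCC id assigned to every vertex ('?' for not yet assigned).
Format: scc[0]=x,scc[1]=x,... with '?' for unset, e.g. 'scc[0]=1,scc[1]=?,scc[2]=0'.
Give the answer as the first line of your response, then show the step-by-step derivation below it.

scc[0]=?,scc[1]=?,scc[2]=0,scc[3]=0,scc[4]=0,scc[5]=?

step 1: low=(low[0]=0,low[1]=?,low[2]=1,low[3]=?,low[4]=1,low[5]=?); scc=(scc[0]=?,scc[1]=?,scc[2]=?,scc[3]=?,scc[4]=?,scc[5]=?)
step 2: low=(low[0]=0,low[1]=?,low[2]=1,low[3]=2,low[4]=1,low[5]=?); scc=(scc[0]=?,scc[1]=?,scc[2]=?,scc[3]=?,scc[4]=?,scc[5]=?)
step 3: low=(low[0]=0,low[1]=?,low[2]=1,low[3]=2,low[4]=1,low[5]=?); scc=(scc[0]=?,scc[1]=?,scc[2]=0,scc[3]=0,scc[4]=0,scc[5]=?)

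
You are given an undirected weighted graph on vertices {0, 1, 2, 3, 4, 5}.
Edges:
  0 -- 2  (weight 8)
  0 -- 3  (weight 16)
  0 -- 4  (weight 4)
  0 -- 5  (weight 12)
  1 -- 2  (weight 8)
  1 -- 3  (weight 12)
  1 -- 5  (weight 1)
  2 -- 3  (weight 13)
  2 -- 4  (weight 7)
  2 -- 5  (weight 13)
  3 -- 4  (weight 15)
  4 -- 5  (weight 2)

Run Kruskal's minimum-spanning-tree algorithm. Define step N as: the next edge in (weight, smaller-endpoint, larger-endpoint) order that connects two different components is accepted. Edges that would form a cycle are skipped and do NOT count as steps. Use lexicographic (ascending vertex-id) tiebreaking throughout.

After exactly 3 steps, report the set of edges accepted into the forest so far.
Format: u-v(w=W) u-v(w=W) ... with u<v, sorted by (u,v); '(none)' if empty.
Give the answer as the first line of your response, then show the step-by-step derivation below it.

0-4(w=4) 1-5(w=1) 4-5(w=2)

step 1: add edge 1-5 (w=1); MST = {1-5(w=1)}
step 2: add edge 4-5 (w=2); MST = {1-5(w=1) 4-5(w=2)}
step 3: add edge 0-4 (w=4); MST = {0-4(w=4) 1-5(w=1) 4-5(w=2)}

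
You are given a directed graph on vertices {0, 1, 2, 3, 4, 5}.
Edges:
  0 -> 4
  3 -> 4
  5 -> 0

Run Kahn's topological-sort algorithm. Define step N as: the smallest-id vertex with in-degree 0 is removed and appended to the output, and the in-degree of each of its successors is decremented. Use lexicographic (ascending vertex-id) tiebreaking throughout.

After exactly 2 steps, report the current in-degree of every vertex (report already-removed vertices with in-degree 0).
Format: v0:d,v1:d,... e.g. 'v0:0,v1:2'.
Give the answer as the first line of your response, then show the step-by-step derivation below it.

v0:1,v1:0,v2:0,v3:0,v4:2,v5:0

step 1: output 1; order=[1]; indeg=(1,0,0,0,2,0)
step 2: output 2; order=[1,2]; indeg=(1,0,0,0,2,0)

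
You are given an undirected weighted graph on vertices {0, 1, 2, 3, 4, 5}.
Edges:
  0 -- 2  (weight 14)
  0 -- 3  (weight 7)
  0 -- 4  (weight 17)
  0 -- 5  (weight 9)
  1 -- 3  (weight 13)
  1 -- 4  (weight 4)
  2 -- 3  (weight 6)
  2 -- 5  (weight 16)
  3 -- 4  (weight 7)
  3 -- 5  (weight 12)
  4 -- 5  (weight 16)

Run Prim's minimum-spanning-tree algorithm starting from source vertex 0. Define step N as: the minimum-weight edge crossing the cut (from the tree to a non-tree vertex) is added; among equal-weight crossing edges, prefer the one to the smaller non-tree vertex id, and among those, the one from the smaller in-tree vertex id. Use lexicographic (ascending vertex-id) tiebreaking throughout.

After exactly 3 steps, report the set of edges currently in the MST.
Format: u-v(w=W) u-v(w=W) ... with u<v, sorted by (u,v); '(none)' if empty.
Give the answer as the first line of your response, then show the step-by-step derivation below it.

0-3(w=7) 2-3(w=6) 3-4(w=7)

step 1: add edge 0-3 (w=7); MST = {0-3(w=7)}
step 2: add edge 2-3 (w=6); MST = {0-3(w=7) 2-3(w=6)}
step 3: add edge 3-4 (w=7); MST = {0-3(w=7) 2-3(w=6) 3-4(w=7)}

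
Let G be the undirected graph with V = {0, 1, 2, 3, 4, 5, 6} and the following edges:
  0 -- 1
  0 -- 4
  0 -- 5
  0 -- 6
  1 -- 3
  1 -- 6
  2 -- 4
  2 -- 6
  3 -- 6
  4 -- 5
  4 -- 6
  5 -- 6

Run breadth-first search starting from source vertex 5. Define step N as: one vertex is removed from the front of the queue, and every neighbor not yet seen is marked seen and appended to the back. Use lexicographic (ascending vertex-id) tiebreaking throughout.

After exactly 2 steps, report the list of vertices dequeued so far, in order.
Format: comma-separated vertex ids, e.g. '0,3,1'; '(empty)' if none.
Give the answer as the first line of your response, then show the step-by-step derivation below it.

5,0

step 1: dequeue 5; queue=[0,4,6]; order=5
step 2: dequeue 0; queue=[4,6,1]; order=5,0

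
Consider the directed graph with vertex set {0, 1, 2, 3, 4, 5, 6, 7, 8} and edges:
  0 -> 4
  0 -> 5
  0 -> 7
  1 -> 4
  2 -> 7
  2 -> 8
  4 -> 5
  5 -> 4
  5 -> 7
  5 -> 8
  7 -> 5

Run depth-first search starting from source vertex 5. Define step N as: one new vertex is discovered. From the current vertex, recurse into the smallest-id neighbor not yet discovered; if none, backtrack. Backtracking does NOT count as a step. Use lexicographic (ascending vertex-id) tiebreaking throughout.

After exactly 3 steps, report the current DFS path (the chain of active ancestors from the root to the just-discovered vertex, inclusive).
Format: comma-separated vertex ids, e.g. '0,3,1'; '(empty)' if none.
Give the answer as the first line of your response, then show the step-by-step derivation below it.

5,7

step 1: discover 5; path=5; order=5
step 2: discover 4; path=5>4; order=5,4
step 3: discover 7; path=5>7; order=5,4,7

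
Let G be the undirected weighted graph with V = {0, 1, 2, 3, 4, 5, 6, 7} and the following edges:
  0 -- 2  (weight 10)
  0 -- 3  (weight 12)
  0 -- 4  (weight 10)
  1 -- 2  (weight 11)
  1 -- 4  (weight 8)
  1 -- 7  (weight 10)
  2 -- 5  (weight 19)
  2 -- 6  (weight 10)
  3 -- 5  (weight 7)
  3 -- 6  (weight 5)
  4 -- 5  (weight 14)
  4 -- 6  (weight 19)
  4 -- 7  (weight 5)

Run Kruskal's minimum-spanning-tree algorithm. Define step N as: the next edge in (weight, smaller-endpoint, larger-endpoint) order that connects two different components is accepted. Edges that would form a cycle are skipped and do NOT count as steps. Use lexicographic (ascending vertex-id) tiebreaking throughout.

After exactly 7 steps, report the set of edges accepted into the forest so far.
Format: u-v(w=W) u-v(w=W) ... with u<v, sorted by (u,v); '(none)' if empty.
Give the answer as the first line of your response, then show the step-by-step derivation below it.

0-2(w=10) 0-4(w=10) 1-4(w=8) 2-6(w=10) 3-5(w=7) 3-6(w=5) 4-7(w=5)

step 1: add edge 3-6 (w=5); MST = {3-6(w=5)}
step 2: add edge 4-7 (w=5); MST = {3-6(w=5) 4-7(w=5)}
step 3: add edge 3-5 (w=7); MST = {3-5(w=7) 3-6(w=5) 4-7(w=5)}
step 4: add edge 1-4 (w=8); MST = {1-4(w=8) 3-5(w=7) 3-6(w=5) 4-7(w=5)}
step 5: add edge 0-2 (w=10); MST = {0-2(w=10) 1-4(w=8) 3-5(w=7) 3-6(w=5) 4-7(w=5)}
step 6: add edge 0-4 (w=10); MST = {0-2(w=10) 0-4(w=10) 1-4(w=8) 3-5(w=7) 3-6(w=5) 4-7(w=5)}
step 7: add edge 2-6 (w=10); MST = {0-2(w=10) 0-4(w=10) 1-4(w=8) 2-6(w=10) 3-5(w=7) 3-6(w=5) 4-7(w=5)}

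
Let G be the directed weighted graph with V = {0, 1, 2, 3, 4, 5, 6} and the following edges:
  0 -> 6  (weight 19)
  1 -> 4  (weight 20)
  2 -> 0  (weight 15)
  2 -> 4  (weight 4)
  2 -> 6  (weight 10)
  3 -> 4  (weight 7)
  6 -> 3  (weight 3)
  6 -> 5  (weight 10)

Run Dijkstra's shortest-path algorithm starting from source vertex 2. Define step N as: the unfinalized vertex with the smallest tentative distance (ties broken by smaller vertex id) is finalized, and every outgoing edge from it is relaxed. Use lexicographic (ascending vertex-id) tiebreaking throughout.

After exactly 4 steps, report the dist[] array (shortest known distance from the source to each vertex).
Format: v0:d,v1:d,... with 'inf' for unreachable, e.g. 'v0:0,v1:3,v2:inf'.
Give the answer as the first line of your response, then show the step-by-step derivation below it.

v0:15,v1:inf,v2:0,v3:13,v4:4,v5:20,v6:10

step 1: dist = v0:15,v1:inf,v2:0,v3:inf,v4:4,v5:inf,v6:10
step 2: dist = v0:15,v1:inf,v2:0,v3:inf,v4:4,v5:inf,v6:10
step 3: dist = v0:15,v1:inf,v2:0,v3:13,v4:4,v5:20,v6:10
step 4: dist = v0:15,v1:inf,v2:0,v3:13,v4:4,v5:20,v6:10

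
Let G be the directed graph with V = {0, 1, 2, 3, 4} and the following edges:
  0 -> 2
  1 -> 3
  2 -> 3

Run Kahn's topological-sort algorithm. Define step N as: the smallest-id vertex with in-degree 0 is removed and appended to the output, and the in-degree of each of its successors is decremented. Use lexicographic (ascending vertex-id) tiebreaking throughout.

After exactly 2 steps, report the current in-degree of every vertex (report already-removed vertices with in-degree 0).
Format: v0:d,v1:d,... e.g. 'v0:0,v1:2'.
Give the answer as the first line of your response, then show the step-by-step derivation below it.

v0:0,v1:0,v2:0,v3:1,v4:0

step 1: output 0; order=[0]; indeg=(0,0,0,2,0)
step 2: output 1; order=[0,1]; indeg=(0,0,0,1,0)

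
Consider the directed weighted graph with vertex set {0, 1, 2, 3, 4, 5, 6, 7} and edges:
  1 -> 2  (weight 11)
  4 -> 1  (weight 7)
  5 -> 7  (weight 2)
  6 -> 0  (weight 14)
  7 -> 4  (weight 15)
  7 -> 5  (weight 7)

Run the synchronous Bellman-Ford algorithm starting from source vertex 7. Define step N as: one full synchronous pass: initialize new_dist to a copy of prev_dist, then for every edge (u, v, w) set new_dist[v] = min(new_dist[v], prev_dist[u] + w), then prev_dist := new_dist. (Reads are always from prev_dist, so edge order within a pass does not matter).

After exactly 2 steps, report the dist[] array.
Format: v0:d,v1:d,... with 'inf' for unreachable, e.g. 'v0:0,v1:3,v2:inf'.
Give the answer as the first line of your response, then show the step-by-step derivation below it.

v0:inf,v1:22,v2:inf,v3:inf,v4:15,v5:7,v6:inf,v7:0

step 1: dist = v0:inf,v1:inf,v2:inf,v3:inf,v4:15,v5:7,v6:inf,v7:0
step 2: dist = v0:inf,v1:22,v2:inf,v3:inf,v4:15,v5:7,v6:inf,v7:0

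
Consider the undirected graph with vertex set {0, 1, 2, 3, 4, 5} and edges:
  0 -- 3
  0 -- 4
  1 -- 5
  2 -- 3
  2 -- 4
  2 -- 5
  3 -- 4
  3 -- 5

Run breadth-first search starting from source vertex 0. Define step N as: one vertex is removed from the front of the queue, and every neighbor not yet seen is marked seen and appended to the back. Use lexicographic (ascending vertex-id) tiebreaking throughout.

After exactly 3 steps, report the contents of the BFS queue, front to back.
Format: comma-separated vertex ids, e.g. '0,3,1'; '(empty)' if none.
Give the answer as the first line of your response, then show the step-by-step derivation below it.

2,5

step 1: dequeue 0; queue=[3,4]; order=0
step 2: dequeue 3; queue=[4,2,5]; order=0,3
step 3: dequeue 4; queue=[2,5]; order=0,3,4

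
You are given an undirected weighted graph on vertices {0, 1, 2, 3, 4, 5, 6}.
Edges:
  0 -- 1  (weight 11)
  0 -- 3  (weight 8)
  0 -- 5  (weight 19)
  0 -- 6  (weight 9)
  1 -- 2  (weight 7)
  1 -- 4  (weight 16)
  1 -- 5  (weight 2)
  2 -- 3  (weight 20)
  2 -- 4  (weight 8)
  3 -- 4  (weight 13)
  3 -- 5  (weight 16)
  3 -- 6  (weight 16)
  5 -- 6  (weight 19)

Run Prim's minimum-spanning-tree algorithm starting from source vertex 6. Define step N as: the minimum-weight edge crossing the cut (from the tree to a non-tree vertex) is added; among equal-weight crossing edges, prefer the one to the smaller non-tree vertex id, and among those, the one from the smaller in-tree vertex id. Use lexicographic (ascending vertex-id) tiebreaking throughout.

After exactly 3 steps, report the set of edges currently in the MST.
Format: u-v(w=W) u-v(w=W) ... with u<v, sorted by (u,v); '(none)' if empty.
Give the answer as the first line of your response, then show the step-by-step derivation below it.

0-1(w=11) 0-3(w=8) 0-6(w=9)

step 1: add edge 0-6 (w=9); MST = {0-6(w=9)}
step 2: add edge 0-3 (w=8); MST = {0-3(w=8) 0-6(w=9)}
step 3: add edge 0-1 (w=11); MST = {0-1(w=11) 0-3(w=8) 0-6(w=9)}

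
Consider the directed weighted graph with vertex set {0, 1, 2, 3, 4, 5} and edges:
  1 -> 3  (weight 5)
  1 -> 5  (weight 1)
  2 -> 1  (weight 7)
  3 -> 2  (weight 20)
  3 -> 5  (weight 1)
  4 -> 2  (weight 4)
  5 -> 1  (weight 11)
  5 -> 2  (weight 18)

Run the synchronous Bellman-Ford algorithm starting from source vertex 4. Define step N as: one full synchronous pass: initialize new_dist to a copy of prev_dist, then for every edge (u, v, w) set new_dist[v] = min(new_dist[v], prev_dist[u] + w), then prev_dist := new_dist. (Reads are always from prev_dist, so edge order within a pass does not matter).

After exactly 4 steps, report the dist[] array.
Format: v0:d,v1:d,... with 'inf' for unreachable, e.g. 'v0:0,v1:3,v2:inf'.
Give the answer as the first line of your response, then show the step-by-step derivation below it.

v0:inf,v1:11,v2:4,v3:16,v4:0,v5:12

step 1: dist = v0:inf,v1:inf,v2:4,v3:inf,v4:0,v5:inf
step 2: dist = v0:inf,v1:11,v2:4,v3:inf,v4:0,v5:inf
step 3: dist = v0:inf,v1:11,v2:4,v3:16,v4:0,v5:12
step 4: dist = v0:inf,v1:11,v2:4,v3:16,v4:0,v5:12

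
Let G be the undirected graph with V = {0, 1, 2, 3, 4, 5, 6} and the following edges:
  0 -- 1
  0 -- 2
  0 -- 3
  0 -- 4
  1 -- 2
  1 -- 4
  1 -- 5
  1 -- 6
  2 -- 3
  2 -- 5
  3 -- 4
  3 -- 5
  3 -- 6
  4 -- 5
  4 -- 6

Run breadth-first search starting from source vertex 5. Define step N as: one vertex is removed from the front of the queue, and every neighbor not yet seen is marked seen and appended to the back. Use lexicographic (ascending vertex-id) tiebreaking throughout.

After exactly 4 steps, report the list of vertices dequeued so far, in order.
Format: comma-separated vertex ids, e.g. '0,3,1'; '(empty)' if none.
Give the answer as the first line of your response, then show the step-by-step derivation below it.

5,1,2,3

step 1: dequeue 5; queue=[1,2,3,4]; order=5
step 2: dequeue 1; queue=[2,3,4,0,6]; order=5,1
step 3: dequeue 2; queue=[3,4,0,6]; order=5,1,2
step 4: dequeue 3; queue=[4,0,6]; order=5,1,2,3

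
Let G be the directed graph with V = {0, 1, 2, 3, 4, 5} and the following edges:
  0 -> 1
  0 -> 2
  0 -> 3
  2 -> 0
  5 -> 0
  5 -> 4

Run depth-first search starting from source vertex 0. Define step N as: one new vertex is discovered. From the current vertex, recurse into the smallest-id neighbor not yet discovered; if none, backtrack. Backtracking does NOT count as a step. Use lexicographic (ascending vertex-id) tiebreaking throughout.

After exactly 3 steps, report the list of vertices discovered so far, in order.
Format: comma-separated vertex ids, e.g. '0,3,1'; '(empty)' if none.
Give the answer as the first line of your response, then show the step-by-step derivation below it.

0,1,2

step 1: discover 0; path=0; order=0
step 2: discover 1; path=0>1; order=0,1
step 3: discover 2; path=0>2; order=0,1,2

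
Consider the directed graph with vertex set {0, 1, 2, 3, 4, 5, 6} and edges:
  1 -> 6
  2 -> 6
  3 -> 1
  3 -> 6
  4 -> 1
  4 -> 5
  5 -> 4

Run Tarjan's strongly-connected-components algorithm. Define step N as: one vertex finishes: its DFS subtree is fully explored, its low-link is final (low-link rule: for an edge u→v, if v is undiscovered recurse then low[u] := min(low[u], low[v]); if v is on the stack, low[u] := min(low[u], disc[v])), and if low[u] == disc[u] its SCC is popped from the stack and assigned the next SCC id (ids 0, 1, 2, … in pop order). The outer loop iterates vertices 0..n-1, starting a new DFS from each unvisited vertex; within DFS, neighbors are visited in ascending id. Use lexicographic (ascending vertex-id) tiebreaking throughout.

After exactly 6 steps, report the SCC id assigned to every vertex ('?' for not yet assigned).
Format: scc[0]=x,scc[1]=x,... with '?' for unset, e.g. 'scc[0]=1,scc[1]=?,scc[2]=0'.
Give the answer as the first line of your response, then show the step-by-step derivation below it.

scc[0]=0,scc[1]=2,scc[2]=3,scc[3]=4,scc[4]=?,scc[5]=?,scc[6]=1

step 1: low=(low[0]=0,low[1]=?,low[2]=?,low[3]=?,low[4]=?,low[5]=?,low[6]=?); scc=(scc[0]=0,scc[1]=?,scc[2]=?,scc[3]=?,scc[4]=?,scc[5]=?,scc[6]=?)
step 2: low=(low[0]=0,low[1]=1,low[2]=?,low[3]=?,low[4]=?,low[5]=?,low[6]=2); scc=(scc[0]=0,scc[1]=?,scc[2]=?,scc[3]=?,scc[4]=?,scc[5]=?,scc[6]=1)
step 3: low=(low[0]=0,low[1]=1,low[2]=?,low[3]=?,low[4]=?,low[5]=?,low[6]=2); scc=(scc[0]=0,scc[1]=2,scc[2]=?,scc[3]=?,scc[4]=?,scc[5]=?,scc[6]=1)
step 4: low=(low[0]=0,low[1]=1,low[2]=3,low[3]=?,low[4]=?,low[5]=?,low[6]=2); scc=(scc[0]=0,scc[1]=2,scc[2]=3,scc[3]=?,scc[4]=?,scc[5]=?,scc[6]=1)
step 5: low=(low[0]=0,low[1]=1,low[2]=3,low[3]=4,low[4]=?,low[5]=?,low[6]=2); scc=(scc[0]=0,scc[1]=2,scc[2]=3,scc[3]=4,scc[4]=?,scc[5]=?,scc[6]=1)
step 6: low=(low[0]=0,low[1]=1,low[2]=3,low[3]=4,low[4]=5,low[5]=5,low[6]=2); scc=(scc[0]=0,scc[1]=2,scc[2]=3,scc[3]=4,scc[4]=?,scc[5]=?,scc[6]=1)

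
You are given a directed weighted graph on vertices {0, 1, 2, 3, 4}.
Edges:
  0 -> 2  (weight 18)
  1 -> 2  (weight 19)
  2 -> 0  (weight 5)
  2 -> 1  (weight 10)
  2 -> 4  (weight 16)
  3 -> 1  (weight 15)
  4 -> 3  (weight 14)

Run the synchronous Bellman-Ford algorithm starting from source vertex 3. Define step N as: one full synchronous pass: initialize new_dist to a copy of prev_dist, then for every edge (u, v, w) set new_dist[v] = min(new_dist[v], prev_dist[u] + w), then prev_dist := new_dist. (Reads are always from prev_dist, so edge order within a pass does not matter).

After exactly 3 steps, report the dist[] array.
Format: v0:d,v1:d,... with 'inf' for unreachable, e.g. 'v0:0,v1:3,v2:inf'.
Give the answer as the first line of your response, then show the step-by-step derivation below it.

v0:39,v1:15,v2:34,v3:0,v4:50

step 1: dist = v0:inf,v1:15,v2:inf,v3:0,v4:inf
step 2: dist = v0:inf,v1:15,v2:34,v3:0,v4:inf
step 3: dist = v0:39,v1:15,v2:34,v3:0,v4:50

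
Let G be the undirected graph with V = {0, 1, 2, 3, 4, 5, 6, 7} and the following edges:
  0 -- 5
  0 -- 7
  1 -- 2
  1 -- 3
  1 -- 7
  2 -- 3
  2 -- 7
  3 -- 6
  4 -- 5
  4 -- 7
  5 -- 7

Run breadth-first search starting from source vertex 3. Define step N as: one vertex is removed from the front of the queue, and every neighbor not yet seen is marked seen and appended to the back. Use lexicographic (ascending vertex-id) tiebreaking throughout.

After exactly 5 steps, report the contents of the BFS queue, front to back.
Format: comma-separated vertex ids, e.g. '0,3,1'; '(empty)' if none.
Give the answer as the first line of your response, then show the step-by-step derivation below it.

0,4,5

step 1: dequeue 3; queue=[1,2,6]; order=3
step 2: dequeue 1; queue=[2,6,7]; order=3,1
step 3: dequeue 2; queue=[6,7]; order=3,1,2
step 4: dequeue 6; queue=[7]; order=3,1,2,6
step 5: dequeue 7; queue=[0,4,5]; order=3,1,2,6,7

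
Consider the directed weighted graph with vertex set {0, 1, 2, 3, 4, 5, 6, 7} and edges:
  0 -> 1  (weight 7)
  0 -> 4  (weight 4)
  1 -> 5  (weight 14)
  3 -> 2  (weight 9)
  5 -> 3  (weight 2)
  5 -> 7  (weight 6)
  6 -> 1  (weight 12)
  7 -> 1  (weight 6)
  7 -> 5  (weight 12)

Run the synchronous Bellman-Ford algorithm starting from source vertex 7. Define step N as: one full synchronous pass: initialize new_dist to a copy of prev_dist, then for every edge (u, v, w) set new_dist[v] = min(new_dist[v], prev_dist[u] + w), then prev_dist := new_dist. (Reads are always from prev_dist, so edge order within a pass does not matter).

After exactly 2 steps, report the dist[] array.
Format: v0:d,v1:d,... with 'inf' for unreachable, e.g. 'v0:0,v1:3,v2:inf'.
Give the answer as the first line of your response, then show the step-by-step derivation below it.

v0:inf,v1:6,v2:inf,v3:14,v4:inf,v5:12,v6:inf,v7:0

step 1: dist = v0:inf,v1:6,v2:inf,v3:inf,v4:inf,v5:12,v6:inf,v7:0
step 2: dist = v0:inf,v1:6,v2:inf,v3:14,v4:inf,v5:12,v6:inf,v7:0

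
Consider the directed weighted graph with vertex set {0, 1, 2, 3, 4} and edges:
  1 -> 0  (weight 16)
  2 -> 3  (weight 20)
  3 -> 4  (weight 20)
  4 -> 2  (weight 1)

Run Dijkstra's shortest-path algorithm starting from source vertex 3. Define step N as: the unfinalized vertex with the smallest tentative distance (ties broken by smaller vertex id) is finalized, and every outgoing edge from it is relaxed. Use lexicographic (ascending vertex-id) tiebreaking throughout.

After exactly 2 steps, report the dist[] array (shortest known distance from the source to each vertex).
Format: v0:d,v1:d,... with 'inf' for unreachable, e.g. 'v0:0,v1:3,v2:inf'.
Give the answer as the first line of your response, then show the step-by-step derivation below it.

v0:inf,v1:inf,v2:21,v3:0,v4:20

step 1: dist = v0:inf,v1:inf,v2:inf,v3:0,v4:20
step 2: dist = v0:inf,v1:inf,v2:21,v3:0,v4:20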